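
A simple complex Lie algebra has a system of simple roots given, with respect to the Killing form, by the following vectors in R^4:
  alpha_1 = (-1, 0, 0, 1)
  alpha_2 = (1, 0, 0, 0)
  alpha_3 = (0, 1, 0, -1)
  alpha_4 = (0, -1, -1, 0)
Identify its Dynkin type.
Compute the Cartan integers a_ij = 2(alpha_i, alpha_j)/(alpha_j, alpha_j); the resulting 4x4 Cartan matrix is
[[2, -2, -1, 0], [-1, 2, 0, 0], [-1, 0, 2, -1], [0, 0, -1, 2]].
The roots have two lengths (squared-length ratio 2:1); the short ones are alpha_{2}. The associated Dynkin diagram is a chain of 4 nodes with a double edge at one end; the terminal node there is the unique short simple root (B_4), so the type is B_4 (the algebra so(9)).

B_4 (so(9))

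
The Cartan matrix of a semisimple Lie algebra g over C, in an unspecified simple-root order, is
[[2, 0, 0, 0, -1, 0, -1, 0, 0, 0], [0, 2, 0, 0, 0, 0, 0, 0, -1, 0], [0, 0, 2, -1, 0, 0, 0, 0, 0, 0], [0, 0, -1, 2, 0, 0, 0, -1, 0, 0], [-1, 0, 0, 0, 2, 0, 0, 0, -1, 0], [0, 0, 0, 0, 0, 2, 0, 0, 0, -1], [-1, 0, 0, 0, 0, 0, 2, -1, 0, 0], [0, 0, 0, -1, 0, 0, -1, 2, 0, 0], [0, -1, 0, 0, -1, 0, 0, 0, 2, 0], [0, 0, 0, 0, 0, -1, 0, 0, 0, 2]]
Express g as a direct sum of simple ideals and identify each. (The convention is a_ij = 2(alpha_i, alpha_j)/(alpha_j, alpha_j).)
The diagram associated to this matrix has two connected components: the simple roots {alpha_6, alpha_10} form a chain of 2 nodes with single edges (A_2), and {alpha_1, alpha_2, alpha_3, alpha_4, alpha_5, alpha_7, alpha_8, alpha_9} form a chain of 8 nodes with single edges (A_8). A semisimple Lie algebra decomposes uniquely as the direct sum of simple ideals, one per connected component of its Dynkin diagram, so g ≅ A_2 ⊕ A_8 (dimension 8 + 80 = 88).

A2 ⊕ A8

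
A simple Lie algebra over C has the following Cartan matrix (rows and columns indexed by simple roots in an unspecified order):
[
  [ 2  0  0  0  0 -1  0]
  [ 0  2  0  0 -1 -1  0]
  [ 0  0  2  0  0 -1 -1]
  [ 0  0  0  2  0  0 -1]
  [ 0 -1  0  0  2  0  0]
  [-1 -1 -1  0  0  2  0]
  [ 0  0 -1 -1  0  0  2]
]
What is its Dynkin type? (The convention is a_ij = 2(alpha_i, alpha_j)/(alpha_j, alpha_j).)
The matrix has rank 7 with 2's on the diagonal. Reading the off-diagonal entries as Dynkin edges (a single edge where a_ij = a_ji = -1; a double or triple edge where a_ij * a_ji = 2 or 3), the diagram is a chain of 6 nodes with one extra node attached to the third node from one end (E_7). One simple-root ordering that puts it in standard form is (alpha_5, alpha_1, alpha_2, alpha_6, alpha_3, alpha_7, alpha_4). So the algebra is type E_7.

E7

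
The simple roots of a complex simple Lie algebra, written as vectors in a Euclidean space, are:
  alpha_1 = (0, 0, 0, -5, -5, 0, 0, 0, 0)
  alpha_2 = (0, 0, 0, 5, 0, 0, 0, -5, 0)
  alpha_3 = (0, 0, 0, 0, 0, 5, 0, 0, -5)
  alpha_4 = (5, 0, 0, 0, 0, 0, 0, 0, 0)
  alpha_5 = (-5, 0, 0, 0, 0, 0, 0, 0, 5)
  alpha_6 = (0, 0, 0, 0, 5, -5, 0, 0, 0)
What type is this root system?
Compute the Cartan integers a_ij = 2(alpha_i, alpha_j)/(alpha_j, alpha_j); the resulting 6x6 Cartan matrix is
[[2, -1, 0, 0, 0, -1], [-1, 2, 0, 0, 0, 0], [0, 0, 2, 0, -1, -1], [0, 0, 0, 2, -1, 0], [0, 0, -1, -2, 2, 0], [-1, 0, -1, 0, 0, 2]].
The roots have two lengths (squared-length ratio 2:1); the short ones are alpha_{4}. The associated Dynkin diagram is a chain of 6 nodes with a double edge at one end; the terminal node there is the unique short simple root (B_6), so the type is B_6 (the algebra so(13)).

B_6 (so(13))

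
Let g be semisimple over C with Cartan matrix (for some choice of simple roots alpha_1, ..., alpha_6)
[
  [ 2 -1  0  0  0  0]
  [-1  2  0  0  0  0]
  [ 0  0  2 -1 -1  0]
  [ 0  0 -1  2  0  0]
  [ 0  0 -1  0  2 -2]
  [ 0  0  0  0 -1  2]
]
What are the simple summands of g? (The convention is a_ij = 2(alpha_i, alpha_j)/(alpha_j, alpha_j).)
The diagram associated to this matrix has two connected components: the simple roots {alpha_1, alpha_2} form a chain of 2 nodes with single edges (A_2), and {alpha_3, alpha_4, alpha_5, alpha_6} form a chain of 4 nodes with a double edge at one end; the terminal node there is the unique short simple root (B_4). A semisimple Lie algebra decomposes uniquely as the direct sum of simple ideals, one per connected component of its Dynkin diagram, so g ≅ A_2 ⊕ B_4 (dimension 8 + 36 = 44).

A_2 (sl(3)) + B_4 (so(9))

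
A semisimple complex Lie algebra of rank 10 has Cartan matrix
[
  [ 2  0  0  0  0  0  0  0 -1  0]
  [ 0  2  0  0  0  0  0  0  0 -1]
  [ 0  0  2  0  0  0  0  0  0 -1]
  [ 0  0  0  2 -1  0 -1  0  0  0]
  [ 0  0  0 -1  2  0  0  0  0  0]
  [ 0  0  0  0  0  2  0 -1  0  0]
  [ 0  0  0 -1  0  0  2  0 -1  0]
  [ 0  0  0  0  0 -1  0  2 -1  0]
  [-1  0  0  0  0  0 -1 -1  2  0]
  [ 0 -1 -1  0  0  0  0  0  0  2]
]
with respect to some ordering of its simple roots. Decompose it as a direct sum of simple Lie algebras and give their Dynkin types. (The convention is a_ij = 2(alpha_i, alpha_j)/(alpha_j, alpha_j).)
A_3 (sl(4)) + E_7

The diagram associated to this matrix has two connected components: the simple roots {alpha_2, alpha_3, alpha_10} form a chain of 3 nodes with single edges (A_3), and {alpha_1, alpha_4, alpha_5, alpha_6, alpha_7, alpha_8, alpha_9} form a chain of 6 nodes with one extra node attached to the third node from one end (E_7). A semisimple Lie algebra decomposes uniquely as the direct sum of simple ideals, one per connected component of its Dynkin diagram, so g ≅ A_3 ⊕ E_7 (dimension 15 + 133 = 148).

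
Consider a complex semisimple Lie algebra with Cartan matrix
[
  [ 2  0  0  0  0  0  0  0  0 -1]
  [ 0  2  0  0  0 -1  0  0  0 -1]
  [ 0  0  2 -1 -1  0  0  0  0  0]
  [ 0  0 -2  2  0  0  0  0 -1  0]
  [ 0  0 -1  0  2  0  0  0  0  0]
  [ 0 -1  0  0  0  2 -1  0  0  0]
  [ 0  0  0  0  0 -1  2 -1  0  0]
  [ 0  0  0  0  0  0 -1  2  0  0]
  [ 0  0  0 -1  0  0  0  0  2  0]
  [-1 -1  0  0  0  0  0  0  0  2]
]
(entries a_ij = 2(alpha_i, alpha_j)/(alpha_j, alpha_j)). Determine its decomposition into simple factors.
type A_6 + type F_4

The diagram associated to this matrix has two connected components: the simple roots {alpha_1, alpha_2, alpha_6, alpha_7, alpha_8, alpha_10} form a chain of 6 nodes with single edges (A_6), and {alpha_3, alpha_4, alpha_5, alpha_9} form a chain of 4 nodes with a double edge between the middle two (F_4). A semisimple Lie algebra decomposes uniquely as the direct sum of simple ideals, one per connected component of its Dynkin diagram, so g ≅ A_6 ⊕ F_4 (dimension 48 + 52 = 100).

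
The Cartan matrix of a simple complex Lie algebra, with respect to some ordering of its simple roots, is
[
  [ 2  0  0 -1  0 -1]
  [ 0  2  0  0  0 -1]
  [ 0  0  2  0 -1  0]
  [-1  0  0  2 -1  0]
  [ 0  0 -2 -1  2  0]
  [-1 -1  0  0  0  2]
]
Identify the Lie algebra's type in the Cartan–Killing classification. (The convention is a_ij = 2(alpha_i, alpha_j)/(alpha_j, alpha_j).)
The matrix has rank 6 with 2's on the diagonal. Reading the off-diagonal entries as Dynkin edges (a single edge where a_ij = a_ji = -1; a double or triple edge where a_ij * a_ji = 2 or 3), the diagram is a chain of 6 nodes with a double edge at one end; the terminal node there is the unique short simple root (B_6). One simple-root ordering that puts it in standard form is (alpha_2, alpha_6, alpha_1, alpha_4, alpha_5, alpha_3). So the algebra is type B_6, i.e. so(13).

type B_6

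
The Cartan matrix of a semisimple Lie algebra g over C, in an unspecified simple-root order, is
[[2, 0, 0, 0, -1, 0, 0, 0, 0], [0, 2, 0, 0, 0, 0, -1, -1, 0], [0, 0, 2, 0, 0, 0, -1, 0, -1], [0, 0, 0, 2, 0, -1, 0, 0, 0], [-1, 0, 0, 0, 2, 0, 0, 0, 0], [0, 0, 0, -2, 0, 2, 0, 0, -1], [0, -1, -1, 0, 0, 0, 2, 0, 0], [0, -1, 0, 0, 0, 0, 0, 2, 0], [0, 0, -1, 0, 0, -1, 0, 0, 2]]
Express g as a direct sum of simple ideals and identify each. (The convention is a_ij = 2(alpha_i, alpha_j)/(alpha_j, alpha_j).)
type A_2 + type B_7

The diagram associated to this matrix has two connected components: the simple roots {alpha_1, alpha_5} form a chain of 2 nodes with single edges (A_2), and {alpha_2, alpha_3, alpha_4, alpha_6, alpha_7, alpha_8, alpha_9} form a chain of 7 nodes with a double edge at one end; the terminal node there is the unique short simple root (B_7). A semisimple Lie algebra decomposes uniquely as the direct sum of simple ideals, one per connected component of its Dynkin diagram, so g ≅ A_2 ⊕ B_7 (dimension 8 + 105 = 113).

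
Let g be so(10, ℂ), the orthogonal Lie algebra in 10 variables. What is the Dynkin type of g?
type D_5

This is so(10) with 10 even, which has dimension 10(10-1)/2 = 45 and rank 10/2 = 5. In the classification of classical Lie algebras, the orthogonal algebra so(2n) in an even number of variables has type D_n; here n = 5, so the Dynkin diagram is a chain of 3 nodes with a fork of two nodes at one end (D_5). Hence the type is D_5.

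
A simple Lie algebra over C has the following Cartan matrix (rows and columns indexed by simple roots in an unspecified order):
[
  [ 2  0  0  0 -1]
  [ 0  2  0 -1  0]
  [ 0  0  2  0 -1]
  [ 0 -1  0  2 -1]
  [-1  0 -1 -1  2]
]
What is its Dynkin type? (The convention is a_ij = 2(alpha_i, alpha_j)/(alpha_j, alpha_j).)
The matrix has rank 5 with 2's on the diagonal. Reading the off-diagonal entries as Dynkin edges (a single edge where a_ij = a_ji = -1; a double or triple edge where a_ij * a_ji = 2 or 3), the diagram is a chain of 3 nodes with a fork of two nodes at one end (D_5). One simple-root ordering that puts it in standard form is (alpha_2, alpha_4, alpha_5, alpha_3, alpha_1). So the algebra is type D_5, i.e. so(10).

D5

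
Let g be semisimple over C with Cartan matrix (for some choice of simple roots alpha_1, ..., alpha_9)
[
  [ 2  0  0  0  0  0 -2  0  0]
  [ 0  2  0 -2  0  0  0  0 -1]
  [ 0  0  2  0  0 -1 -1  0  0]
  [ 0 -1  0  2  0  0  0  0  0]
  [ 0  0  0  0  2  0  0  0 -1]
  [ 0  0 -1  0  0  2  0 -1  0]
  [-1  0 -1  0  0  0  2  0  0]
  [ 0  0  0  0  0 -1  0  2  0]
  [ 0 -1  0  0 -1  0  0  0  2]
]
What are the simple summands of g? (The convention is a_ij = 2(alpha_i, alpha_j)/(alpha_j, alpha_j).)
The diagram associated to this matrix has two connected components: the simple roots {alpha_2, alpha_4, alpha_5, alpha_9} form a chain of 4 nodes with a double edge at one end; the terminal node there is the unique short simple root (B_4), and {alpha_1, alpha_3, alpha_6, alpha_7, alpha_8} form a chain of 5 nodes with a double edge at one end; the terminal node there is the unique long simple root (C_5). A semisimple Lie algebra decomposes uniquely as the direct sum of simple ideals, one per connected component of its Dynkin diagram, so g ≅ B_4 ⊕ C_5 (dimension 36 + 55 = 91).

B_4 ⊕ C_5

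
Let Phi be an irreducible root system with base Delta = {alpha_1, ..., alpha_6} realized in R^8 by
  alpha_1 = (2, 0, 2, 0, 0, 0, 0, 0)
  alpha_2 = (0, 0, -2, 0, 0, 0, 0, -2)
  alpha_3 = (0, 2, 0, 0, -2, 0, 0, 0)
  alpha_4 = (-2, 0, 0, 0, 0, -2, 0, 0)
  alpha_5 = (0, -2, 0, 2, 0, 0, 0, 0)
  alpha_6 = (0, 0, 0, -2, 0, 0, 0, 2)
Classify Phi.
Compute the Cartan integers a_ij = 2(alpha_i, alpha_j)/(alpha_j, alpha_j); the resulting 6x6 Cartan matrix is
[[2, -1, 0, -1, 0, 0], [-1, 2, 0, 0, 0, -1], [0, 0, 2, 0, -1, 0], [-1, 0, 0, 2, 0, 0], [0, 0, -1, 0, 2, -1], [0, -1, 0, 0, -1, 2]].
All simple roots have the same length, so the diagram is simply laced. The associated Dynkin diagram is a chain of 6 nodes with single edges (A_6), so the type is A_6 (the algebra sl(7)).

A_6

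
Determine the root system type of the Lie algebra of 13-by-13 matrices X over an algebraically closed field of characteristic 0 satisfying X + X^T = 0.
This is so(13) with 13 odd, which has dimension 13(13-1)/2 = 78 and rank (13-1)/2 = 6. In the classification of classical Lie algebras, the orthogonal algebra so(2n+1) in an odd number of variables has type B_n; here n = 6, so the Dynkin diagram is a chain of 6 nodes with a double edge at one end; the terminal node there is the unique short simple root (B_6). Hence the type is B_6.

B6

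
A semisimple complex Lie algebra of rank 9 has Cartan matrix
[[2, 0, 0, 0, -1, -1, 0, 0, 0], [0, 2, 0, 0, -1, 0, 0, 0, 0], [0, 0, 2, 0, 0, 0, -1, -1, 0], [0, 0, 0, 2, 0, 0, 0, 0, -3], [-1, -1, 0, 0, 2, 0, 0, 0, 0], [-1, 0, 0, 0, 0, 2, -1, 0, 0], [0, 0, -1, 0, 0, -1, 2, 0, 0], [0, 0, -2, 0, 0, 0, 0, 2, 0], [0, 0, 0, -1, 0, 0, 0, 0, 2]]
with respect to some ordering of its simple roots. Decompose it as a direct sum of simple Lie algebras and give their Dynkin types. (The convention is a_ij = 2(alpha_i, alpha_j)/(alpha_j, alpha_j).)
C_7 + G_2

The diagram associated to this matrix has two connected components: the simple roots {alpha_1, alpha_2, alpha_3, alpha_5, alpha_6, alpha_7, alpha_8} form a chain of 7 nodes with a double edge at one end; the terminal node there is the unique long simple root (C_7), and {alpha_4, alpha_9} form two nodes joined by a triple edge (G_2). A semisimple Lie algebra decomposes uniquely as the direct sum of simple ideals, one per connected component of its Dynkin diagram, so g ≅ C_7 ⊕ G_2 (dimension 105 + 14 = 119).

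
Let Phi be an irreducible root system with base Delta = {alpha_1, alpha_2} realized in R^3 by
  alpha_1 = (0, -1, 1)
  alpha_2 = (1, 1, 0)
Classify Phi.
Compute the Cartan integers a_ij = 2(alpha_i, alpha_j)/(alpha_j, alpha_j); the resulting 2x2 Cartan matrix is
[[2, -1], [-1, 2]].
All simple roots have the same length, so the diagram is simply laced. The associated Dynkin diagram is a chain of 2 nodes with single edges (A_2), so the type is A_2 (the algebra sl(3)).

A_2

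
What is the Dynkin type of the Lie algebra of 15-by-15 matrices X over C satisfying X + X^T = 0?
This is so(15) with 15 odd, which has dimension 15(15-1)/2 = 105 and rank (15-1)/2 = 7. In the classification of classical Lie algebras, the orthogonal algebra so(2n+1) in an odd number of variables has type B_n; here n = 7, so the Dynkin diagram is a chain of 7 nodes with a double edge at one end; the terminal node there is the unique short simple root (B_7). Hence the type is B_7.

B7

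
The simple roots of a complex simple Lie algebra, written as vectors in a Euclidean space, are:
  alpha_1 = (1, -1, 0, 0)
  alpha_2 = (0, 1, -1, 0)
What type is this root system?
Compute the Cartan integers a_ij = 2(alpha_i, alpha_j)/(alpha_j, alpha_j); the resulting 2x2 Cartan matrix is
[[2, -1], [-1, 2]].
All simple roots have the same length, so the diagram is simply laced. The associated Dynkin diagram is a chain of 2 nodes with single edges (A_2), so the type is A_2 (the algebra sl(3)).

A2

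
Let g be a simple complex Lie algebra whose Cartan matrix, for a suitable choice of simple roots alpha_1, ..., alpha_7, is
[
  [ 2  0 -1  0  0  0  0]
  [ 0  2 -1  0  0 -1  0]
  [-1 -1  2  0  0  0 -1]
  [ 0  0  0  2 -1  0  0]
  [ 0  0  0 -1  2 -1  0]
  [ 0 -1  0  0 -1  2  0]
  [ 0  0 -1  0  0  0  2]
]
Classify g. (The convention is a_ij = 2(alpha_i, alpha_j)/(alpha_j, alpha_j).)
D_7 (so(14))

The matrix has rank 7 with 2's on the diagonal. Reading the off-diagonal entries as Dynkin edges (a single edge where a_ij = a_ji = -1; a double or triple edge where a_ij * a_ji = 2 or 3), the diagram is a chain of 5 nodes with a fork of two nodes at one end (D_7). One simple-root ordering that puts it in standard form is (alpha_4, alpha_5, alpha_6, alpha_2, alpha_3, alpha_7, alpha_1). So the algebra is type D_7, i.e. so(14).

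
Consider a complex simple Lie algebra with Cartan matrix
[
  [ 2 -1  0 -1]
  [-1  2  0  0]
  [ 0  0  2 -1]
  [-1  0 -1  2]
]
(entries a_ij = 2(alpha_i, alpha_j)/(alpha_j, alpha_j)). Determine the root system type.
The matrix has rank 4 with 2's on the diagonal. Reading the off-diagonal entries as Dynkin edges (a single edge where a_ij = a_ji = -1; a double or triple edge where a_ij * a_ji = 2 or 3), the diagram is a chain of 4 nodes with single edges (A_4). One simple-root ordering that puts it in standard form is (alpha_2, alpha_1, alpha_4, alpha_3). So the algebra is type A_4, i.e. sl(5).

A_4 (sl(5))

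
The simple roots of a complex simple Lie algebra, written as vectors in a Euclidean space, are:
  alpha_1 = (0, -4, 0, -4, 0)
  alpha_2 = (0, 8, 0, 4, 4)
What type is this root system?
Compute the Cartan integers a_ij = 2(alpha_i, alpha_j)/(alpha_j, alpha_j); the resulting 2x2 Cartan matrix is
[[2, -1], [-3, 2]].
The roots have two lengths (squared-length ratio 3:1); the short ones are alpha_{1}. The associated Dynkin diagram is two nodes joined by a triple edge (G_2), so the type is G_2.

G_2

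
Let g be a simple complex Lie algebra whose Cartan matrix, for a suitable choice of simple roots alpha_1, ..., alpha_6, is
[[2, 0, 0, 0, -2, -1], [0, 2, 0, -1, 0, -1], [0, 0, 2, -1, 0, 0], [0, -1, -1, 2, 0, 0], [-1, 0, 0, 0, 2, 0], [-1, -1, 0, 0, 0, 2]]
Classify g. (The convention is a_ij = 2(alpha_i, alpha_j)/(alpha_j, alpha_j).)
The matrix has rank 6 with 2's on the diagonal. Reading the off-diagonal entries as Dynkin edges (a single edge where a_ij = a_ji = -1; a double or triple edge where a_ij * a_ji = 2 or 3), the diagram is a chain of 6 nodes with a double edge at one end; the terminal node there is the unique short simple root (B_6). One simple-root ordering that puts it in standard form is (alpha_3, alpha_4, alpha_2, alpha_6, alpha_1, alpha_5). So the algebra is type B_6, i.e. so(13).

B_6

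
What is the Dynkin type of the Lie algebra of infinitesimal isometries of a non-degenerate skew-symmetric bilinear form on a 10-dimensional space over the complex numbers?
This is sp(10), which has dimension 10(10+1)/2 = 55 and rank 10/2 = 5. In the classification of classical Lie algebras, the symplectic algebra sp(2n) has type C_n; here n = 5, so the Dynkin diagram is a chain of 5 nodes with a double edge at one end; the terminal node there is the unique long simple root (C_5). Hence the type is C_5.

type C_5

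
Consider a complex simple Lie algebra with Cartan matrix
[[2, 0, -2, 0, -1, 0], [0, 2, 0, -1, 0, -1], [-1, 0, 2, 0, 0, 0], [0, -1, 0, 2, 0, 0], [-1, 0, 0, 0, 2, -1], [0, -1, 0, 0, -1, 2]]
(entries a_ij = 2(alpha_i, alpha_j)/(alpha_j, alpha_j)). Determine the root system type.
The matrix has rank 6 with 2's on the diagonal. Reading the off-diagonal entries as Dynkin edges (a single edge where a_ij = a_ji = -1; a double or triple edge where a_ij * a_ji = 2 or 3), the diagram is a chain of 6 nodes with a double edge at one end; the terminal node there is the unique short simple root (B_6). One simple-root ordering that puts it in standard form is (alpha_4, alpha_2, alpha_6, alpha_5, alpha_1, alpha_3). So the algebra is type B_6, i.e. so(13).

B_6 (so(13))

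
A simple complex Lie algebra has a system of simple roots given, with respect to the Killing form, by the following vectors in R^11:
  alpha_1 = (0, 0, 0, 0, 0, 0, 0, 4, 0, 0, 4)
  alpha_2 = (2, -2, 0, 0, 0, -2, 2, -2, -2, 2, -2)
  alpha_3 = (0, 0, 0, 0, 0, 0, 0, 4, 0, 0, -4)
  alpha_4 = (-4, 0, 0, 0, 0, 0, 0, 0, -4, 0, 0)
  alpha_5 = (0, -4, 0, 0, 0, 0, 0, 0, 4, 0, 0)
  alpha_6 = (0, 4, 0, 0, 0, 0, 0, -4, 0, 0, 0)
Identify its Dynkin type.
Compute the Cartan integers a_ij = 2(alpha_i, alpha_j)/(alpha_j, alpha_j); the resulting 6x6 Cartan matrix is
[[2, -1, 0, 0, 0, -1], [-1, 2, 0, 0, 0, 0], [0, 0, 2, 0, 0, -1], [0, 0, 0, 2, -1, 0], [0, 0, 0, -1, 2, -1], [-1, 0, -1, 0, -1, 2]].
All simple roots have the same length, so the diagram is simply laced. The associated Dynkin diagram is a chain of 5 nodes with one extra node attached to the third node from one end (E_6), so the type is E_6.

E6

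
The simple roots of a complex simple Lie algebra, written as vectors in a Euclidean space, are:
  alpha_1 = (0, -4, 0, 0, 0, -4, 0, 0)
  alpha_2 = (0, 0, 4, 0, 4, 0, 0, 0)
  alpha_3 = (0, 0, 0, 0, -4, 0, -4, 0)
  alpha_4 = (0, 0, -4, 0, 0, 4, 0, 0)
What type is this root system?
A4

Compute the Cartan integers a_ij = 2(alpha_i, alpha_j)/(alpha_j, alpha_j); the resulting 4x4 Cartan matrix is
[[2, 0, 0, -1], [0, 2, -1, -1], [0, -1, 2, 0], [-1, -1, 0, 2]].
All simple roots have the same length, so the diagram is simply laced. The associated Dynkin diagram is a chain of 4 nodes with single edges (A_4), so the type is A_4 (the algebra sl(5)).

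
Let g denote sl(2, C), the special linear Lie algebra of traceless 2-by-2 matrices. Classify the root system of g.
This is sl(2), which has dimension 2^2 - 1 = 3 and rank 2 - 1 = 1 (a Cartan subalgebra is the diagonal traceless matrices). In the classification of classical Lie algebras, the special linear algebra sl(n+1) has type A_n; here n = 1, so the Dynkin diagram is a chain of 1 nodes with single edges (A_1). Hence the type is A_1.

type A_1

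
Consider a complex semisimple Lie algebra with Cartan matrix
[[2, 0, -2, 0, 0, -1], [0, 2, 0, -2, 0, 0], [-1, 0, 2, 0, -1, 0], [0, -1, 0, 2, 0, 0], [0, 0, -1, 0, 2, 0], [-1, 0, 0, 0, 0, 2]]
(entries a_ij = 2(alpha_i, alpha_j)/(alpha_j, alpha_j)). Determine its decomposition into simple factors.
type B_2 + type F_4

The diagram associated to this matrix has two connected components: the simple roots {alpha_2, alpha_4} form a chain of 2 nodes with a double edge at one end; the terminal node there is the unique short simple root (B_2), and {alpha_1, alpha_3, alpha_5, alpha_6} form a chain of 4 nodes with a double edge between the middle two (F_4). A semisimple Lie algebra decomposes uniquely as the direct sum of simple ideals, one per connected component of its Dynkin diagram, so g ≅ B_2 ⊕ F_4 (dimension 10 + 52 = 62).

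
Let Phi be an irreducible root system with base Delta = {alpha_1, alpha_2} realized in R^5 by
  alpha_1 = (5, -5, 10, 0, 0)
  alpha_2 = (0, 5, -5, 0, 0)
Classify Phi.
Compute the Cartan integers a_ij = 2(alpha_i, alpha_j)/(alpha_j, alpha_j); the resulting 2x2 Cartan matrix is
[[2, -3], [-1, 2]].
The roots have two lengths (squared-length ratio 3:1); the short ones are alpha_{2}. The associated Dynkin diagram is two nodes joined by a triple edge (G_2), so the type is G_2.

G2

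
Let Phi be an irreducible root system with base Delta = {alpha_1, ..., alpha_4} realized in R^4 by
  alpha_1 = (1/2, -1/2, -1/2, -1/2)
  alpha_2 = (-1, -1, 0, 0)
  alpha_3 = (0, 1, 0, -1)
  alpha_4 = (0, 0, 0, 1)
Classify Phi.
Compute the Cartan integers a_ij = 2(alpha_i, alpha_j)/(alpha_j, alpha_j); the resulting 4x4 Cartan matrix is
[[2, 0, 0, -1], [0, 2, -1, 0], [0, -1, 2, -2], [-1, 0, -1, 2]].
The roots have two lengths (squared-length ratio 2:1); the short ones are alpha_{1,4}. The associated Dynkin diagram is a chain of 4 nodes with a double edge between the middle two (F_4), so the type is F_4.

F_4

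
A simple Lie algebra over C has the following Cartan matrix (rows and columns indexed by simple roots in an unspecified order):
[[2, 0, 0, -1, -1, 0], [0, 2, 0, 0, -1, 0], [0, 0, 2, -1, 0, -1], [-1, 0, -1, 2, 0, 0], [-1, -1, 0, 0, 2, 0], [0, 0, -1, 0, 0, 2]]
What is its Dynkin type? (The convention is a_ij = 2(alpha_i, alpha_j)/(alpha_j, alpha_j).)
A_6 (sl(7))

The matrix has rank 6 with 2's on the diagonal. Reading the off-diagonal entries as Dynkin edges (a single edge where a_ij = a_ji = -1; a double or triple edge where a_ij * a_ji = 2 or 3), the diagram is a chain of 6 nodes with single edges (A_6). One simple-root ordering that puts it in standard form is (alpha_6, alpha_3, alpha_4, alpha_1, alpha_5, alpha_2). So the algebra is type A_6, i.e. sl(7).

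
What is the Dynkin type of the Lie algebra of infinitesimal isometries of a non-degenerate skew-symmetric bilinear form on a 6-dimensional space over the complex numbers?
C3

This is sp(6), which has dimension 6(6+1)/2 = 21 and rank 6/2 = 3. In the classification of classical Lie algebras, the symplectic algebra sp(2n) has type C_n; here n = 3, so the Dynkin diagram is a chain of 3 nodes with a double edge at one end; the terminal node there is the unique long simple root (C_3). Hence the type is C_3.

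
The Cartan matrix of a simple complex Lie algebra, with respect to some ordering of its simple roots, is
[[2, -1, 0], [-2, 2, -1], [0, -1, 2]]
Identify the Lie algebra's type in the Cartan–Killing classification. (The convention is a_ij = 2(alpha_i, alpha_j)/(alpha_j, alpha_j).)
The matrix has rank 3 with 2's on the diagonal. Reading the off-diagonal entries as Dynkin edges (a single edge where a_ij = a_ji = -1; a double or triple edge where a_ij * a_ji = 2 or 3), the diagram is a chain of 3 nodes with a double edge at one end; the terminal node there is the unique short simple root (B_3). One simple-root ordering that puts it in standard form is (alpha_3, alpha_2, alpha_1). So the algebra is type B_3, i.e. so(7).

B_3 (so(7))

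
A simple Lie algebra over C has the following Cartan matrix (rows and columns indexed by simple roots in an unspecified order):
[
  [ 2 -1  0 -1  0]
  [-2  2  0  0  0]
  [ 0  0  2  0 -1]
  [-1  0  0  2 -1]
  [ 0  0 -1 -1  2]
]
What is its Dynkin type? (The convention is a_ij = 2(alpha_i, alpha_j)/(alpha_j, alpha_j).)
type C_5

The matrix has rank 5 with 2's on the diagonal. Reading the off-diagonal entries as Dynkin edges (a single edge where a_ij = a_ji = -1; a double or triple edge where a_ij * a_ji = 2 or 3), the diagram is a chain of 5 nodes with a double edge at one end; the terminal node there is the unique long simple root (C_5). One simple-root ordering that puts it in standard form is (alpha_3, alpha_5, alpha_4, alpha_1, alpha_2). So the algebra is type C_5, i.e. sp(10).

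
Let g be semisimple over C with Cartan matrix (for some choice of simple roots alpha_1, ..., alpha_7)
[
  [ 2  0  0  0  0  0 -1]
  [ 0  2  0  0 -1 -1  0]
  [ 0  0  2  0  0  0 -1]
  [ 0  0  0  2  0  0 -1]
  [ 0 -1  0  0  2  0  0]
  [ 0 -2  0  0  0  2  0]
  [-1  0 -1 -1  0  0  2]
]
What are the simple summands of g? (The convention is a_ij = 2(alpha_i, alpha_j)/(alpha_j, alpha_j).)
C_3 ⊕ D_4

The diagram associated to this matrix has two connected components: the simple roots {alpha_2, alpha_5, alpha_6} form a chain of 3 nodes with a double edge at one end; the terminal node there is the unique long simple root (C_3), and {alpha_1, alpha_3, alpha_4, alpha_7} form a chain of 2 nodes with a fork of two nodes at one end (D_4). A semisimple Lie algebra decomposes uniquely as the direct sum of simple ideals, one per connected component of its Dynkin diagram, so g ≅ C_3 ⊕ D_4 (dimension 21 + 28 = 49).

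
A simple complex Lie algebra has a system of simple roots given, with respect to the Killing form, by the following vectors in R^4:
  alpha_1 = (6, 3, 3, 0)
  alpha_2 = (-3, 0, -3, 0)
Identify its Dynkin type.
G_2

Compute the Cartan integers a_ij = 2(alpha_i, alpha_j)/(alpha_j, alpha_j); the resulting 2x2 Cartan matrix is
[[2, -3], [-1, 2]].
The roots have two lengths (squared-length ratio 3:1); the short ones are alpha_{2}. The associated Dynkin diagram is two nodes joined by a triple edge (G_2), so the type is G_2.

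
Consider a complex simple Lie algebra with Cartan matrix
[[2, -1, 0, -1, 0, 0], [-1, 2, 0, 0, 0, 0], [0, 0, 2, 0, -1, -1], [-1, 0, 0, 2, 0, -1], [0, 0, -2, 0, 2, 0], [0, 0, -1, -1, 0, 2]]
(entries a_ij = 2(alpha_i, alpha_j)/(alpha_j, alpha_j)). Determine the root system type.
The matrix has rank 6 with 2's on the diagonal. Reading the off-diagonal entries as Dynkin edges (a single edge where a_ij = a_ji = -1; a double or triple edge where a_ij * a_ji = 2 or 3), the diagram is a chain of 6 nodes with a double edge at one end; the terminal node there is the unique long simple root (C_6). One simple-root ordering that puts it in standard form is (alpha_2, alpha_1, alpha_4, alpha_6, alpha_3, alpha_5). So the algebra is type C_6, i.e. sp(12).

C_6 (sp(12))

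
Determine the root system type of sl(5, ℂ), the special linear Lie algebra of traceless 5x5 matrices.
A_4 (sl(5))

This is sl(5), which has dimension 5^2 - 1 = 24 and rank 5 - 1 = 4 (a Cartan subalgebra is the diagonal traceless matrices). In the classification of classical Lie algebras, the special linear algebra sl(n+1) has type A_n; here n = 4, so the Dynkin diagram is a chain of 4 nodes with single edges (A_4). Hence the type is A_4.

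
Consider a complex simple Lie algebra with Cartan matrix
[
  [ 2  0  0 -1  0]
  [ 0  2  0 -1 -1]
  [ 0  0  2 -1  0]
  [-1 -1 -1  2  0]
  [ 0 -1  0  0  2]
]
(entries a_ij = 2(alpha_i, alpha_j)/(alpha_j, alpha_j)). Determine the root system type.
D_5 (so(10))

The matrix has rank 5 with 2's on the diagonal. Reading the off-diagonal entries as Dynkin edges (a single edge where a_ij = a_ji = -1; a double or triple edge where a_ij * a_ji = 2 or 3), the diagram is a chain of 3 nodes with a fork of two nodes at one end (D_5). One simple-root ordering that puts it in standard form is (alpha_5, alpha_2, alpha_4, alpha_1, alpha_3). So the algebra is type D_5, i.e. so(10).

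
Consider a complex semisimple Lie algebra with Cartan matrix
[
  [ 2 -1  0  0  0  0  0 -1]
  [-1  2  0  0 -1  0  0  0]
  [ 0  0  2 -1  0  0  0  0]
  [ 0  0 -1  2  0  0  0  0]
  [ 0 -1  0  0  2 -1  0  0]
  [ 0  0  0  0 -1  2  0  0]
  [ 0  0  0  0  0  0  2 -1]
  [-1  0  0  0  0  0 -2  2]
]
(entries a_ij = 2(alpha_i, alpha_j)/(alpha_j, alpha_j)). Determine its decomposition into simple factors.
The diagram associated to this matrix has two connected components: the simple roots {alpha_3, alpha_4} form a chain of 2 nodes with single edges (A_2), and {alpha_1, alpha_2, alpha_5, alpha_6, alpha_7, alpha_8} form a chain of 6 nodes with a double edge at one end; the terminal node there is the unique short simple root (B_6). A semisimple Lie algebra decomposes uniquely as the direct sum of simple ideals, one per connected component of its Dynkin diagram, so g ≅ A_2 ⊕ B_6 (dimension 8 + 78 = 86).

A_2 ⊕ B_6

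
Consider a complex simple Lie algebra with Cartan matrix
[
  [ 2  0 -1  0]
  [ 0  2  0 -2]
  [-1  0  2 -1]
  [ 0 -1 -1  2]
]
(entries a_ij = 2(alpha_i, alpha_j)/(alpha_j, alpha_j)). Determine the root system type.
The matrix has rank 4 with 2's on the diagonal. Reading the off-diagonal entries as Dynkin edges (a single edge where a_ij = a_ji = -1; a double or triple edge where a_ij * a_ji = 2 or 3), the diagram is a chain of 4 nodes with a double edge at one end; the terminal node there is the unique long simple root (C_4). One simple-root ordering that puts it in standard form is (alpha_1, alpha_3, alpha_4, alpha_2). So the algebra is type C_4, i.e. sp(8).

C_4 (sp(8))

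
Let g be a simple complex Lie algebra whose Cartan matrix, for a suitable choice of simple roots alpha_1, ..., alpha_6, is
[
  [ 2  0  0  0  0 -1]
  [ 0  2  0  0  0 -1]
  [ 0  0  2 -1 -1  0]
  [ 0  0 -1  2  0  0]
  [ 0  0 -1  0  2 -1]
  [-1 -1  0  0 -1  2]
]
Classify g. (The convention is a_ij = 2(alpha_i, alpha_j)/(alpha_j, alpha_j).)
The matrix has rank 6 with 2's on the diagonal. Reading the off-diagonal entries as Dynkin edges (a single edge where a_ij = a_ji = -1; a double or triple edge where a_ij * a_ji = 2 or 3), the diagram is a chain of 4 nodes with a fork of two nodes at one end (D_6). One simple-root ordering that puts it in standard form is (alpha_4, alpha_3, alpha_5, alpha_6, alpha_2, alpha_1). So the algebra is type D_6, i.e. so(12).

type D_6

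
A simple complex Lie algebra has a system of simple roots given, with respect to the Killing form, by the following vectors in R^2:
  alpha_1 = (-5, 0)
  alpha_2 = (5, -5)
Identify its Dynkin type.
Compute the Cartan integers a_ij = 2(alpha_i, alpha_j)/(alpha_j, alpha_j); the resulting 2x2 Cartan matrix is
[[2, -1], [-2, 2]].
The roots have two lengths (squared-length ratio 2:1); the short ones are alpha_{1}. The associated Dynkin diagram is a chain of 2 nodes with a double edge at one end; the terminal node there is the unique short simple root (B_2), so the type is B_2 (the algebra so(5)).

type B_2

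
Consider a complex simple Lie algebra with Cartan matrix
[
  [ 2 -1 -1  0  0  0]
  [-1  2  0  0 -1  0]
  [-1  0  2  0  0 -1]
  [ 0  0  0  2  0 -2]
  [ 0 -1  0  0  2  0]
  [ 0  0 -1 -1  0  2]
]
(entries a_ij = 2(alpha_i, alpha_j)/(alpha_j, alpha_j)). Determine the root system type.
C_6

The matrix has rank 6 with 2's on the diagonal. Reading the off-diagonal entries as Dynkin edges (a single edge where a_ij = a_ji = -1; a double or triple edge where a_ij * a_ji = 2 or 3), the diagram is a chain of 6 nodes with a double edge at one end; the terminal node there is the unique long simple root (C_6). One simple-root ordering that puts it in standard form is (alpha_5, alpha_2, alpha_1, alpha_3, alpha_6, alpha_4). So the algebra is type C_6, i.e. sp(12).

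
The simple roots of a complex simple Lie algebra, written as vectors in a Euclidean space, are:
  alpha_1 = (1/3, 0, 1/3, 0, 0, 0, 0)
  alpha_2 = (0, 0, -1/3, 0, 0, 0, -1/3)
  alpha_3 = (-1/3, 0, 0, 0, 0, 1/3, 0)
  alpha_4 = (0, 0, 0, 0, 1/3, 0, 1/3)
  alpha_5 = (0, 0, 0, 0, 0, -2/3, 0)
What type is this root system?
Compute the Cartan integers a_ij = 2(alpha_i, alpha_j)/(alpha_j, alpha_j); the resulting 5x5 Cartan matrix is
[[2, -1, -1, 0, 0], [-1, 2, 0, -1, 0], [-1, 0, 2, 0, -1], [0, -1, 0, 2, 0], [0, 0, -2, 0, 2]].
The roots have two lengths (squared-length ratio 2:1); the short ones are alpha_{1,2,3,4}. The associated Dynkin diagram is a chain of 5 nodes with a double edge at one end; the terminal node there is the unique long simple root (C_5), so the type is C_5 (the algebra sp(10)).

type C_5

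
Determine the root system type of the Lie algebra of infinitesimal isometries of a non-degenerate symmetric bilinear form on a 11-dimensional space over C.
This is so(11) with 11 odd, which has dimension 11(11-1)/2 = 55 and rank (11-1)/2 = 5. In the classification of classical Lie algebras, the orthogonal algebra so(2n+1) in an odd number of variables has type B_n; here n = 5, so the Dynkin diagram is a chain of 5 nodes with a double edge at one end; the terminal node there is the unique short simple root (B_5). Hence the type is B_5.

type B_5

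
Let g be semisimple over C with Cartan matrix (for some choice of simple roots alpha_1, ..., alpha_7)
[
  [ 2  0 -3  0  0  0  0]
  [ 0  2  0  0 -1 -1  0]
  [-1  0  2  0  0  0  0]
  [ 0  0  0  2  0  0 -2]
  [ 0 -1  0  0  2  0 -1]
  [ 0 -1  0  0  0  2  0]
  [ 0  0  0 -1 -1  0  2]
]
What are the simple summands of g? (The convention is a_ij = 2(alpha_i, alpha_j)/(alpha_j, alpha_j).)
The diagram associated to this matrix has two connected components: the simple roots {alpha_2, alpha_4, alpha_5, alpha_6, alpha_7} form a chain of 5 nodes with a double edge at one end; the terminal node there is the unique long simple root (C_5), and {alpha_1, alpha_3} form two nodes joined by a triple edge (G_2). A semisimple Lie algebra decomposes uniquely as the direct sum of simple ideals, one per connected component of its Dynkin diagram, so g ≅ C_5 ⊕ G_2 (dimension 55 + 14 = 69).

C_5 + G_2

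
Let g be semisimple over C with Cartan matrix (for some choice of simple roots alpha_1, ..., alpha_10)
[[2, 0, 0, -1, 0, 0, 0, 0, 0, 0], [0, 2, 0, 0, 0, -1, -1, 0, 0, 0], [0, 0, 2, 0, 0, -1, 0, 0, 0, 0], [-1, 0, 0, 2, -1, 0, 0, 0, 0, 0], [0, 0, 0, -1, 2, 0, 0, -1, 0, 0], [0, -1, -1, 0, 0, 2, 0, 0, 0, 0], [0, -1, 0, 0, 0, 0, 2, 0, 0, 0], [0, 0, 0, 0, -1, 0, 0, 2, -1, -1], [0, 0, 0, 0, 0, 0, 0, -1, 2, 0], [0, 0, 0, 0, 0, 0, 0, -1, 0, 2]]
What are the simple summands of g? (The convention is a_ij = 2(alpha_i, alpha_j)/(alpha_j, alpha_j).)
A_4 ⊕ D_6

The diagram associated to this matrix has two connected components: the simple roots {alpha_2, alpha_3, alpha_6, alpha_7} form a chain of 4 nodes with single edges (A_4), and {alpha_1, alpha_4, alpha_5, alpha_8, alpha_9, alpha_10} form a chain of 4 nodes with a fork of two nodes at one end (D_6). A semisimple Lie algebra decomposes uniquely as the direct sum of simple ideals, one per connected component of its Dynkin diagram, so g ≅ A_4 ⊕ D_6 (dimension 24 + 66 = 90).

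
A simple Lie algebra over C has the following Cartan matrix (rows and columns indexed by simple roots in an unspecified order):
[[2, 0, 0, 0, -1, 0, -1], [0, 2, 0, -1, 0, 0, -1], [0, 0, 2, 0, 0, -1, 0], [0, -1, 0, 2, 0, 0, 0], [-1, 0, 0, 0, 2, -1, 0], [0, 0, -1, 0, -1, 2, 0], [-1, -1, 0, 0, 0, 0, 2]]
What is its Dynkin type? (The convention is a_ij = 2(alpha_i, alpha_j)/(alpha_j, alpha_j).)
The matrix has rank 7 with 2's on the diagonal. Reading the off-diagonal entries as Dynkin edges (a single edge where a_ij = a_ji = -1; a double or triple edge where a_ij * a_ji = 2 or 3), the diagram is a chain of 7 nodes with single edges (A_7). One simple-root ordering that puts it in standard form is (alpha_4, alpha_2, alpha_7, alpha_1, alpha_5, alpha_6, alpha_3). So the algebra is type A_7, i.e. sl(8).

A7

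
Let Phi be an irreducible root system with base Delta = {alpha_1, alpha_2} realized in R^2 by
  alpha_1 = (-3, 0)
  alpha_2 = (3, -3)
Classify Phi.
B_2

Compute the Cartan integers a_ij = 2(alpha_i, alpha_j)/(alpha_j, alpha_j); the resulting 2x2 Cartan matrix is
[[2, -1], [-2, 2]].
The roots have two lengths (squared-length ratio 2:1); the short ones are alpha_{1}. The associated Dynkin diagram is a chain of 2 nodes with a double edge at one end; the terminal node there is the unique short simple root (B_2), so the type is B_2 (the algebra so(5)).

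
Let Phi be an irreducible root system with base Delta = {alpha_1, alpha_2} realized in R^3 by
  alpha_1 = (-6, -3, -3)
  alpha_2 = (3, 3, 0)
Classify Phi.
type G_2

Compute the Cartan integers a_ij = 2(alpha_i, alpha_j)/(alpha_j, alpha_j); the resulting 2x2 Cartan matrix is
[[2, -3], [-1, 2]].
The roots have two lengths (squared-length ratio 3:1); the short ones are alpha_{2}. The associated Dynkin diagram is two nodes joined by a triple edge (G_2), so the type is G_2.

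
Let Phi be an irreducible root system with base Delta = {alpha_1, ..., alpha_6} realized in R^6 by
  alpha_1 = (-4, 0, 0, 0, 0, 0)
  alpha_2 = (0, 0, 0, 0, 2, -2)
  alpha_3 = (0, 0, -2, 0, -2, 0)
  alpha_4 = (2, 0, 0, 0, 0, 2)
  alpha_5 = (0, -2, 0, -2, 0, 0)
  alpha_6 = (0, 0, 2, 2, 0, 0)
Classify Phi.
Compute the Cartan integers a_ij = 2(alpha_i, alpha_j)/(alpha_j, alpha_j); the resulting 6x6 Cartan matrix is
[[2, 0, 0, -2, 0, 0], [0, 2, -1, -1, 0, 0], [0, -1, 2, 0, 0, -1], [-1, -1, 0, 2, 0, 0], [0, 0, 0, 0, 2, -1], [0, 0, -1, 0, -1, 2]].
The roots have two lengths (squared-length ratio 2:1); the short ones are alpha_{2,3,4,5,6}. The associated Dynkin diagram is a chain of 6 nodes with a double edge at one end; the terminal node there is the unique long simple root (C_6), so the type is C_6 (the algebra sp(12)).

type C_6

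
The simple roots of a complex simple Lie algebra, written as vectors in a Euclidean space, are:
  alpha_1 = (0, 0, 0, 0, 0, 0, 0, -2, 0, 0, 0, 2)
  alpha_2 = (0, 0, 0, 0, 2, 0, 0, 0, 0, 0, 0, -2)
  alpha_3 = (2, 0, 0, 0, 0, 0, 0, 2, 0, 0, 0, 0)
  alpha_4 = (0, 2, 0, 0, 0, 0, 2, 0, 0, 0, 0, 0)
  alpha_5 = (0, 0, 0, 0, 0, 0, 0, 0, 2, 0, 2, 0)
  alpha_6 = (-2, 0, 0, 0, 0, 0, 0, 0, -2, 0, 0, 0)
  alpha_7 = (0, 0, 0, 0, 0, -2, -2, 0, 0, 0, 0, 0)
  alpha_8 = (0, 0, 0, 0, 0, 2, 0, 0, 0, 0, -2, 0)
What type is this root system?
type A_8

Compute the Cartan integers a_ij = 2(alpha_i, alpha_j)/(alpha_j, alpha_j); the resulting 8x8 Cartan matrix is
[[2, -1, -1, 0, 0, 0, 0, 0], [-1, 2, 0, 0, 0, 0, 0, 0], [-1, 0, 2, 0, 0, -1, 0, 0], [0, 0, 0, 2, 0, 0, -1, 0], [0, 0, 0, 0, 2, -1, 0, -1], [0, 0, -1, 0, -1, 2, 0, 0], [0, 0, 0, -1, 0, 0, 2, -1], [0, 0, 0, 0, -1, 0, -1, 2]].
All simple roots have the same length, so the diagram is simply laced. The associated Dynkin diagram is a chain of 8 nodes with single edges (A_8), so the type is A_8 (the algebra sl(9)).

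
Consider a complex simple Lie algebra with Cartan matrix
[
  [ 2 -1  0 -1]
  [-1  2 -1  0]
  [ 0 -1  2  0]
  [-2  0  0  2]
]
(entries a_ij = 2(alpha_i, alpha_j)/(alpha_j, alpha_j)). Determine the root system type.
C_4 (sp(8))

The matrix has rank 4 with 2's on the diagonal. Reading the off-diagonal entries as Dynkin edges (a single edge where a_ij = a_ji = -1; a double or triple edge where a_ij * a_ji = 2 or 3), the diagram is a chain of 4 nodes with a double edge at one end; the terminal node there is the unique long simple root (C_4). One simple-root ordering that puts it in standard form is (alpha_3, alpha_2, alpha_1, alpha_4). So the algebra is type C_4, i.e. sp(8).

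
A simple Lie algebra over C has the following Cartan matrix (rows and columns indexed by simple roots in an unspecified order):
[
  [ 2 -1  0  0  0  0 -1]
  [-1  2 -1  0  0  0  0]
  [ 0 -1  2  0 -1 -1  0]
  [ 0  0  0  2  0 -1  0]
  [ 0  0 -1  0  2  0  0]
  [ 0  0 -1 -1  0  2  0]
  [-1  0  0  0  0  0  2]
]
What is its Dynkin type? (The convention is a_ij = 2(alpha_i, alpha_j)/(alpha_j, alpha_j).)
E_7

The matrix has rank 7 with 2's on the diagonal. Reading the off-diagonal entries as Dynkin edges (a single edge where a_ij = a_ji = -1; a double or triple edge where a_ij * a_ji = 2 or 3), the diagram is a chain of 6 nodes with one extra node attached to the third node from one end (E_7). One simple-root ordering that puts it in standard form is (alpha_4, alpha_5, alpha_6, alpha_3, alpha_2, alpha_1, alpha_7). So the algebra is type E_7.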